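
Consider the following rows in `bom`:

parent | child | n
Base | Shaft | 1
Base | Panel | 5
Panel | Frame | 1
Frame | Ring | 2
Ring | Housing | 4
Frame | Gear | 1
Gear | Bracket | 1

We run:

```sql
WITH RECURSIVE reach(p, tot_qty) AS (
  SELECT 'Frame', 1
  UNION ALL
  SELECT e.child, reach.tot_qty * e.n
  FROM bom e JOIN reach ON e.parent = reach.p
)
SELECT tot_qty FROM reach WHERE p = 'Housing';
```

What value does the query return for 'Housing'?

Base: (Frame, tot_qty=1).
Iteration 1: components of {Frame} -> Gear = 1*1 = 1, Ring = 1*2 = 2.
Iteration 2: components of {Gear,Ring} -> Bracket = 1*1 = 1, Housing = 2*4 = 8.
Iteration 3: no further components; recursion stops.

8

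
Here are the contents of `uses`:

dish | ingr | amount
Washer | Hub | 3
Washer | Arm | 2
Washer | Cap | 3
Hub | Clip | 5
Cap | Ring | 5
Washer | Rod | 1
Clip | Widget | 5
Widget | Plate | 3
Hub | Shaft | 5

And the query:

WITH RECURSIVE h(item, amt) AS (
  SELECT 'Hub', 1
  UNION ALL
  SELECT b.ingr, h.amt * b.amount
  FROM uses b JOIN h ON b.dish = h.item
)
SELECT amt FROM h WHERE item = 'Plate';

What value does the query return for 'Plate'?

75

Base: (Hub, amt=1).
Iteration 1: components of {Hub} -> Clip = 1*5 = 5, Shaft = 1*5 = 5.
Iteration 2: components of {Clip,Shaft} -> Widget = 5*5 = 25.
Iteration 3: components of {Widget} -> Plate = 25*3 = 75.
Iteration 4: no further components; recursion stops.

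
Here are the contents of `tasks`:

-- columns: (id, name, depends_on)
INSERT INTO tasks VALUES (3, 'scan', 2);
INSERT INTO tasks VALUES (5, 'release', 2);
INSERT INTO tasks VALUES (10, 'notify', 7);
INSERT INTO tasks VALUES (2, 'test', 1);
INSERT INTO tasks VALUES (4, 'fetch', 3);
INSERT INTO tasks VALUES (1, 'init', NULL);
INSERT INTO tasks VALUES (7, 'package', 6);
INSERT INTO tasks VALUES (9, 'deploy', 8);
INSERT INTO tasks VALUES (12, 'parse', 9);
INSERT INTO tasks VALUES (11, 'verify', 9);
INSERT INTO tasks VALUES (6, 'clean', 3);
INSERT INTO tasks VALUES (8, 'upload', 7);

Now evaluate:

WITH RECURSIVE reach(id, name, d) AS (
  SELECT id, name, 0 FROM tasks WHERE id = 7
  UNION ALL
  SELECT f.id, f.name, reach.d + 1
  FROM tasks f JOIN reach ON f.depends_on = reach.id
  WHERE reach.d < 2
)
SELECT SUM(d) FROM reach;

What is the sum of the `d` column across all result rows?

4

Base: id=7 (package) at d 0.
Iteration 1: rows with depends_on in {7} -> upload (id 8, d 1), notify (id 10, d 1).
Iteration 2: rows with depends_on in {8,10} -> deploy (id 9, d 2).
Iteration 3: d < 2 fails for all current rows; recursion stops.
SUM(d) = 0 + 1 + 1 + 2 = 4.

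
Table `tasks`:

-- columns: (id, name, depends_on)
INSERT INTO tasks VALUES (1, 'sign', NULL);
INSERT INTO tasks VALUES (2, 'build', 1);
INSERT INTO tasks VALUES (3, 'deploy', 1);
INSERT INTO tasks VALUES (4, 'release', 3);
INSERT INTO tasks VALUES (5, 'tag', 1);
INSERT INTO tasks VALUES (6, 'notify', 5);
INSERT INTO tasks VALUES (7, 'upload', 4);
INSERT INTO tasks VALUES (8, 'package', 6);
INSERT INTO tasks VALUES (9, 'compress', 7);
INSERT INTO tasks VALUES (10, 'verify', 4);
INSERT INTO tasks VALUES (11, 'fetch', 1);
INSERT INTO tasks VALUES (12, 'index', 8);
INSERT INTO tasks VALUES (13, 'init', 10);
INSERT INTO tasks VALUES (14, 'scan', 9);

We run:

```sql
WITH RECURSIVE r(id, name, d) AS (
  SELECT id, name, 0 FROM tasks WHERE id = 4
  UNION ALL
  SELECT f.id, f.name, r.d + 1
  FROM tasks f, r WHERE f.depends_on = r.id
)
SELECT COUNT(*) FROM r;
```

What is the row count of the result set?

6

Base: id=4 (release) at d 0.
Iteration 1: rows with depends_on in {4} -> upload (id 7, d 1), verify (id 10, d 1).
Iteration 2: rows with depends_on in {7,10} -> compress (id 9, d 2), init (id 13, d 2).
Iteration 3: rows with depends_on in {9,13} -> scan (id 14, d 3).
Iteration 4: no rows with depends_on in {14}; recursion stops.
Total rows emitted: 6.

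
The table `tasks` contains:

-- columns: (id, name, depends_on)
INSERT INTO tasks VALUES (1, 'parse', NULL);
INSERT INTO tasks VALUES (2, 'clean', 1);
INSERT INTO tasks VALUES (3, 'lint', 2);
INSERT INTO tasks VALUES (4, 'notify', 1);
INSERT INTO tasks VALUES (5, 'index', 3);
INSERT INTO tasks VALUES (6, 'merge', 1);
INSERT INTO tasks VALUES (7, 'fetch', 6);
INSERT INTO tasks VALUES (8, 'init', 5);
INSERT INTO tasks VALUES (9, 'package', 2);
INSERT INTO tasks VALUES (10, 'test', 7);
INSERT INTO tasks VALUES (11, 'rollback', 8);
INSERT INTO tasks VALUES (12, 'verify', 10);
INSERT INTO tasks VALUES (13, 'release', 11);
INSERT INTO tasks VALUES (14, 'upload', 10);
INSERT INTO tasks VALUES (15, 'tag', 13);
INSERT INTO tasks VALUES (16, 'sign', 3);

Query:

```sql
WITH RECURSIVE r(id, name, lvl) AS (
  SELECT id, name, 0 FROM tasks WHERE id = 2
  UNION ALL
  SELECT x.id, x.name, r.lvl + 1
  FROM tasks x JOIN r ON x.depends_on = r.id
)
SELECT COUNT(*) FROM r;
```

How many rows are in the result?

9

Base: id=2 (clean) at lvl 0.
Iteration 1: rows with depends_on in {2} -> lint (id 3, lvl 1), package (id 9, lvl 1).
Iteration 2: rows with depends_on in {3,9} -> index (id 5, lvl 2), sign (id 16, lvl 2).
Iteration 3: rows with depends_on in {5,16} -> init (id 8, lvl 3).
Iteration 4: rows with depends_on in {8} -> rollback (id 11, lvl 4).
Iteration 5: rows with depends_on in {11} -> release (id 13, lvl 5).
Iteration 6: rows with depends_on in {13} -> tag (id 15, lvl 6).
Iteration 7: no rows with depends_on in {15}; recursion stops.
Total rows emitted: 9.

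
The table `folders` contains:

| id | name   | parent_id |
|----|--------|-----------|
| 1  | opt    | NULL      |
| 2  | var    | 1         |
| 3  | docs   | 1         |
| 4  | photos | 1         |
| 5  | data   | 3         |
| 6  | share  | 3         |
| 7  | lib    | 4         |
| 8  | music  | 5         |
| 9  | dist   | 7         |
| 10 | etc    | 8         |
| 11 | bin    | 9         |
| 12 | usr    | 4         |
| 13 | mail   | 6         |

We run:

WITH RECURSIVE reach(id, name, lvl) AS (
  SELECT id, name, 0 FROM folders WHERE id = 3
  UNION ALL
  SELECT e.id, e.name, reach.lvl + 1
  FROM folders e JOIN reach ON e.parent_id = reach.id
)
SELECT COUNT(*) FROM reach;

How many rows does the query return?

6

Base: id=3 (docs) at lvl 0.
Iteration 1: rows with parent_id in {3} -> data (id 5, lvl 1), share (id 6, lvl 1).
Iteration 2: rows with parent_id in {5,6} -> music (id 8, lvl 2), mail (id 13, lvl 2).
Iteration 3: rows with parent_id in {8,13} -> etc (id 10, lvl 3).
Iteration 4: no rows with parent_id in {10}; recursion stops.
Total rows emitted: 6.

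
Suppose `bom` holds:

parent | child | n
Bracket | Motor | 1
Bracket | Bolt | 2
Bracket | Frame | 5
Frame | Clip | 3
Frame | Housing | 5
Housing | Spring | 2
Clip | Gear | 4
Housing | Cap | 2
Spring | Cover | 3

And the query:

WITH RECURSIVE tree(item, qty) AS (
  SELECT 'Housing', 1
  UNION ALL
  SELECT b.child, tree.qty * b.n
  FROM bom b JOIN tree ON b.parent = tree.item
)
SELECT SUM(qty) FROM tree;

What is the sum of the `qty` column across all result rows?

11

Base: (Housing, qty=1).
Iteration 1: components of {Housing} -> Cap = 1*2 = 2, Spring = 1*2 = 2.
Iteration 2: components of {Cap,Spring} -> Cover = 2*3 = 6.
Iteration 3: no further components; recursion stops.
SUM(qty) = 1 + 2 + 2 + 6 = 11.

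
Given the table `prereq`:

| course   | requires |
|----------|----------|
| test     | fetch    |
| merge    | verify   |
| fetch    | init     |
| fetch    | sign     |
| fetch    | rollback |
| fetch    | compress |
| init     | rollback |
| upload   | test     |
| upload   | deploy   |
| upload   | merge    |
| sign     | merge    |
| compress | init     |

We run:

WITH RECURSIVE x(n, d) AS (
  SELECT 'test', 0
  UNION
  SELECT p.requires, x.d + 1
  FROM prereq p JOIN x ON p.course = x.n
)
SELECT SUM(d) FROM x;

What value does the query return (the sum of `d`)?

26

Base: (test, d=0).
Iteration 1: edges from {test} -> (fetch, d=1).
Iteration 2: edges from {fetch} -> (compress, d=2), (init, d=2), (rollback, d=2), (sign, d=2).
Iteration 3: edges from {compress,init,rollback,sign} -> (init, d=3), (merge, d=3), (rollback, d=3).
Iteration 4: edges from {init,merge,rollback} -> (rollback, d=4), (verify, d=4).
Iteration 5: no outgoing edges from {rollback,verify}; recursion stops.
SUM(d) = 0 + 1 + 2 + 2 + 2 + 2 + 3 + 3 + 3 + 4 + 4 = 26.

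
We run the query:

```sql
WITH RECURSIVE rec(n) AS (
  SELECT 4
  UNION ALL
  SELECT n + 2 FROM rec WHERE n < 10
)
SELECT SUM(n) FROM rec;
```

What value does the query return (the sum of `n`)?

Base: n=4.
Iteration 1: 4 < 10 holds -> n = 4 + 2 = 6.
Iteration 2: 6 < 10 holds -> n = 6 + 2 = 8.
Iteration 3: 8 < 10 holds -> n = 8 + 2 = 10.
Iteration 4: 10 < 10 fails; recursion stops.
SUM(n) = 4 + 6 + 8 + 10 = 28.

28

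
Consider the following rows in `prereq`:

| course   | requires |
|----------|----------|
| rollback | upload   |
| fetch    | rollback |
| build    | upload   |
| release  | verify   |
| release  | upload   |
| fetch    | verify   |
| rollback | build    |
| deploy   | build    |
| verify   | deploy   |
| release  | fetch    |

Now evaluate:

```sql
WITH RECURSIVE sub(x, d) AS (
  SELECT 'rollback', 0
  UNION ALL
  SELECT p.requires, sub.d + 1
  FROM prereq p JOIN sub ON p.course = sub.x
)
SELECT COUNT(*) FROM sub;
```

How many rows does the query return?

4

Base: (rollback, d=0).
Iteration 1: edges from {rollback} -> (build, d=1), (upload, d=1).
Iteration 2: edges from {build,upload} -> (upload, d=2).
Iteration 3: no outgoing edges from {upload}; recursion stops.
Total rows emitted: 4.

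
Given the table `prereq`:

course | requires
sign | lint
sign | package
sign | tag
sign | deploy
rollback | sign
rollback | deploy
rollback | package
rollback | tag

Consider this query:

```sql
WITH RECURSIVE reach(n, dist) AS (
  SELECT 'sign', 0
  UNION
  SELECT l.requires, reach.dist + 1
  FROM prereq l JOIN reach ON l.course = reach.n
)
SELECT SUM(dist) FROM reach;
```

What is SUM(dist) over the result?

Base: (sign, dist=0).
Iteration 1: edges from {sign} -> (deploy, dist=1), (lint, dist=1), (package, dist=1), (tag, dist=1).
Iteration 2: no outgoing edges from {deploy,lint,package,tag}; recursion stops.
SUM(dist) = 0 + 1 + 1 + 1 + 1 = 4.

4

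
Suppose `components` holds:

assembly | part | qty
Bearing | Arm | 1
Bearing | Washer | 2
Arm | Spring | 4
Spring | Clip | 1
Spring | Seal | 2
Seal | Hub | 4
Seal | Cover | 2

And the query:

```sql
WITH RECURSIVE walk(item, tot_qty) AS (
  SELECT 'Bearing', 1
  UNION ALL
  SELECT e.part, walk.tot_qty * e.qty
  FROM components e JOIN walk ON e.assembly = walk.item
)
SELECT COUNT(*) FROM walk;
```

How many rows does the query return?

Base: (Bearing, tot_qty=1).
Iteration 1: components of {Bearing} -> Arm = 1*1 = 1, Washer = 1*2 = 2.
Iteration 2: components of {Arm,Washer} -> Spring = 1*4 = 4.
Iteration 3: components of {Spring} -> Clip = 4*1 = 4, Seal = 4*2 = 8.
Iteration 4: components of {Clip,Seal} -> Cover = 8*2 = 16, Hub = 8*4 = 32.
Iteration 5: no further components; recursion stops.
Total rows emitted: 8.

8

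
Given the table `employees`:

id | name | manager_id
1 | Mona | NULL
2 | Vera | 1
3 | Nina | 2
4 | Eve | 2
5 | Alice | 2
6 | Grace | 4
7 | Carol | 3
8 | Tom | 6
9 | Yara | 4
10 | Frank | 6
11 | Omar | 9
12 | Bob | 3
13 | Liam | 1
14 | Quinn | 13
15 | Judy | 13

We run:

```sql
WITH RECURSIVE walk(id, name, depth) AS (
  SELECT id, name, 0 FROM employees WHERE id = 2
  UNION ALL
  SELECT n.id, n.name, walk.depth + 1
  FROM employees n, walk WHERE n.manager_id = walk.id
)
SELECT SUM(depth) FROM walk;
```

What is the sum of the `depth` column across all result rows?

20

Base: id=2 (Vera) at depth 0.
Iteration 1: rows with manager_id in {2} -> Nina (id 3, depth 1), Eve (id 4, depth 1), Alice (id 5, depth 1).
Iteration 2: rows with manager_id in {3,4,5} -> Grace (id 6, depth 2), Carol (id 7, depth 2), Yara (id 9, depth 2), Bob (id 12, depth 2).
Iteration 3: rows with manager_id in {6,7,9,12} -> Tom (id 8, depth 3), Frank (id 10, depth 3), Omar (id 11, depth 3).
Iteration 4: no rows with manager_id in {8,10,11}; recursion stops.
SUM(depth) = 0 + 1 + 1 + 1 + 2 + 2 + 2 + 2 + 3 + 3 + 3 = 20.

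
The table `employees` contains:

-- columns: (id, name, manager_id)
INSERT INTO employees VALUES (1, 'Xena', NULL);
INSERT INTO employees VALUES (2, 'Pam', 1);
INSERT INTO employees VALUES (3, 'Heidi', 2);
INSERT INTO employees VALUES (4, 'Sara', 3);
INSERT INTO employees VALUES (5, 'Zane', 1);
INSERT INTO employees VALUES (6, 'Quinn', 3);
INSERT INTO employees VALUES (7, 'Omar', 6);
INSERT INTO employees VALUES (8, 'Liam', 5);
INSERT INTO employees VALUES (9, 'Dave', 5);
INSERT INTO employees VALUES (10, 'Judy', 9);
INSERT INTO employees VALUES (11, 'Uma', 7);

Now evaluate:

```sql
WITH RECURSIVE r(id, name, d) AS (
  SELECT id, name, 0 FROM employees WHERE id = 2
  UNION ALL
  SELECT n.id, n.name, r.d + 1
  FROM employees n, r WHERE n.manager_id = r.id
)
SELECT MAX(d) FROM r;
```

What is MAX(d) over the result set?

4

Base: id=2 (Pam) at d 0.
Iteration 1: rows with manager_id in {2} -> Heidi (id 3, d 1).
Iteration 2: rows with manager_id in {3} -> Sara (id 4, d 2), Quinn (id 6, d 2).
Iteration 3: rows with manager_id in {4,6} -> Omar (id 7, d 3).
Iteration 4: rows with manager_id in {7} -> Uma (id 11, d 4).
Iteration 5: no rows with manager_id in {11}; recursion stops.
d values: 0, 1, 2, 2, 3, 4; the maximum is 4.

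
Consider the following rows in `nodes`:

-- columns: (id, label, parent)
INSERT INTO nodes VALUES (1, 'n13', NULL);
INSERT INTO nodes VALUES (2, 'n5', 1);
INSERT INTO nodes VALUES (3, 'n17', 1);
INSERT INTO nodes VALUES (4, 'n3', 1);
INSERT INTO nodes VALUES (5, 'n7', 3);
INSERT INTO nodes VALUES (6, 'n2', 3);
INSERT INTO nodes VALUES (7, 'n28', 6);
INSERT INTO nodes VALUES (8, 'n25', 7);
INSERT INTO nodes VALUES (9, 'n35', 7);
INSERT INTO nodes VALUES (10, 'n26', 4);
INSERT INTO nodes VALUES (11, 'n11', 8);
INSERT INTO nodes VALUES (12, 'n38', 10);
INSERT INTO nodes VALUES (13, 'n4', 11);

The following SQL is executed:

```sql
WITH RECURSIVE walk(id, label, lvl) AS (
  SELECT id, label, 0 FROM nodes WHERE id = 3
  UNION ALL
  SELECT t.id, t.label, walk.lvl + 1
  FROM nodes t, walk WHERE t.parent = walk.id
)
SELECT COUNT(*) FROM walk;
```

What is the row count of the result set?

Base: id=3 (n17) at lvl 0.
Iteration 1: rows with parent in {3} -> n7 (id 5, lvl 1), n2 (id 6, lvl 1).
Iteration 2: rows with parent in {5,6} -> n28 (id 7, lvl 2).
Iteration 3: rows with parent in {7} -> n25 (id 8, lvl 3), n35 (id 9, lvl 3).
Iteration 4: rows with parent in {8,9} -> n11 (id 11, lvl 4).
Iteration 5: rows with parent in {11} -> n4 (id 13, lvl 5).
Iteration 6: no rows with parent in {13}; recursion stops.
Total rows emitted: 8.

8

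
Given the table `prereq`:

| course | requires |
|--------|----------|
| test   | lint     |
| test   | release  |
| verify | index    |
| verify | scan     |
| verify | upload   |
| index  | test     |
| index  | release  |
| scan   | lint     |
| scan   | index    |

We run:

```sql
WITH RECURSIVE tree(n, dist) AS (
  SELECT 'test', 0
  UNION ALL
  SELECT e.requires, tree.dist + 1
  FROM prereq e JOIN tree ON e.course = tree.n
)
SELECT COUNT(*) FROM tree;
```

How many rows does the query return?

Base: (test, dist=0).
Iteration 1: edges from {test} -> (lint, dist=1), (release, dist=1).
Iteration 2: no outgoing edges from {lint,release}; recursion stops.
Total rows emitted: 3.

3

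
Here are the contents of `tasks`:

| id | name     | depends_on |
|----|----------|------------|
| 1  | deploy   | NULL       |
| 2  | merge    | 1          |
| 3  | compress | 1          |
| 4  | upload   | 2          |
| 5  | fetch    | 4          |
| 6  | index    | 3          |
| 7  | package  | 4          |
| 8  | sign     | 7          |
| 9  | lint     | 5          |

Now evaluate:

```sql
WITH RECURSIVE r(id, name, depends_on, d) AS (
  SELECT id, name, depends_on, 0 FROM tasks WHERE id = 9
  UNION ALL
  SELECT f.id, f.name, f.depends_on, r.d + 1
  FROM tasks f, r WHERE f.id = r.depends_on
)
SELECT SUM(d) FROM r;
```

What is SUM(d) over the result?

Base: id=9 (lint), depends_on=5, d 0.
Iteration 1: join on id=5 -> fetch (id 5, depends_on=4, d 1).
Iteration 2: join on id=4 -> upload (id 4, depends_on=2, d 2).
Iteration 3: join on id=2 -> merge (id 2, depends_on=1, d 3).
Iteration 4: join on id=1 -> deploy (id 1, depends_on=NULL, d 4).
Iteration 5: depends_on is NULL; no match; recursion stops.
SUM(d) = 0 + 1 + 2 + 3 + 4 = 10.

10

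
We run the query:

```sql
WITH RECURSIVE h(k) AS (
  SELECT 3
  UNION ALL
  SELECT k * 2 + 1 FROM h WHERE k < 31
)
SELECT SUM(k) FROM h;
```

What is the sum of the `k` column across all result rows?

56

Base: k=3.
Iteration 1: 3 < 31 holds -> k = 3 * 2 + 1 = 7.
Iteration 2: 7 < 31 holds -> k = 7 * 2 + 1 = 15.
Iteration 3: 15 < 31 holds -> k = 15 * 2 + 1 = 31.
Iteration 4: 31 < 31 fails; recursion stops.
SUM(k) = 3 + 7 + 15 + 31 = 56.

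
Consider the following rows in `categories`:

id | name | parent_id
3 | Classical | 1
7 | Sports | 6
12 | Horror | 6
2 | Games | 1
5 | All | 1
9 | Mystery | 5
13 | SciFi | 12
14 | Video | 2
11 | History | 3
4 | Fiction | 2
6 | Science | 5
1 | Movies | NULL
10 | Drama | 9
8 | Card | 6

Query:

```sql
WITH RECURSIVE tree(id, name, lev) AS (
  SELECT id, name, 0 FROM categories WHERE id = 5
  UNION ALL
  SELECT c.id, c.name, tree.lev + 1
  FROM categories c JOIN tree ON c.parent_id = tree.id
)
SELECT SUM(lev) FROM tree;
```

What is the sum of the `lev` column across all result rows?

Base: id=5 (All) at lev 0.
Iteration 1: rows with parent_id in {5} -> Science (id 6, lev 1), Mystery (id 9, lev 1).
Iteration 2: rows with parent_id in {6,9} -> Sports (id 7, lev 2), Card (id 8, lev 2), Drama (id 10, lev 2), Horror (id 12, lev 2).
Iteration 3: rows with parent_id in {7,8,10,12} -> SciFi (id 13, lev 3).
Iteration 4: no rows with parent_id in {13}; recursion stops.
SUM(lev) = 0 + 1 + 1 + 2 + 2 + 2 + 2 + 3 = 13.

13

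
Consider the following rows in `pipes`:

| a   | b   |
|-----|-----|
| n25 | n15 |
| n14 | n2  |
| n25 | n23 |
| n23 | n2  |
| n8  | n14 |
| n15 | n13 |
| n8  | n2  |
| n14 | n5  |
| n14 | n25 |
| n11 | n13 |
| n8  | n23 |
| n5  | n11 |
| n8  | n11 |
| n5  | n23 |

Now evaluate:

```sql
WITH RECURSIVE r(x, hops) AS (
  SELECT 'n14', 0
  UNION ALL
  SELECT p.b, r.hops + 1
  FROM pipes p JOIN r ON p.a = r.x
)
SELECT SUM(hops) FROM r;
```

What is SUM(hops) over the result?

Base: (n14, hops=0).
Iteration 1: edges from {n14} -> (n2, hops=1), (n25, hops=1), (n5, hops=1).
Iteration 2: edges from {n2,n25,n5} -> (n11, hops=2), (n15, hops=2), (n23, hops=2) x2. [UNION ALL keeps all 4 new rows, including repeats]
Iteration 3: edges from {n11,n15,n23} -> (n13, hops=3) x2, (n2, hops=3) x2. [UNION ALL keeps all 4 new rows, including repeats]
Iteration 4: no outgoing edges from {n13,n2}; recursion stops.
SUM(hops) = 0 + 1 + 1 + 1 + 2 + 2 + 2 + 2 + 3 + 3 + 3 + 3 = 23.

23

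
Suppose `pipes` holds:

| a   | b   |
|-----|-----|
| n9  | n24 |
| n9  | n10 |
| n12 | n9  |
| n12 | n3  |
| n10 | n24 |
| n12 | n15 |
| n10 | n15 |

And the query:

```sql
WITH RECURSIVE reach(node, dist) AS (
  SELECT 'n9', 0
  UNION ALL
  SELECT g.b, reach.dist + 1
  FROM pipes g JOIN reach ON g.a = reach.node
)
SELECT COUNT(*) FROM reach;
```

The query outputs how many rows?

Base: (n9, dist=0).
Iteration 1: edges from {n9} -> (n10, dist=1), (n24, dist=1).
Iteration 2: edges from {n10,n24} -> (n15, dist=2), (n24, dist=2).
Iteration 3: no outgoing edges from {n15,n24}; recursion stops.
Total rows emitted: 5.

5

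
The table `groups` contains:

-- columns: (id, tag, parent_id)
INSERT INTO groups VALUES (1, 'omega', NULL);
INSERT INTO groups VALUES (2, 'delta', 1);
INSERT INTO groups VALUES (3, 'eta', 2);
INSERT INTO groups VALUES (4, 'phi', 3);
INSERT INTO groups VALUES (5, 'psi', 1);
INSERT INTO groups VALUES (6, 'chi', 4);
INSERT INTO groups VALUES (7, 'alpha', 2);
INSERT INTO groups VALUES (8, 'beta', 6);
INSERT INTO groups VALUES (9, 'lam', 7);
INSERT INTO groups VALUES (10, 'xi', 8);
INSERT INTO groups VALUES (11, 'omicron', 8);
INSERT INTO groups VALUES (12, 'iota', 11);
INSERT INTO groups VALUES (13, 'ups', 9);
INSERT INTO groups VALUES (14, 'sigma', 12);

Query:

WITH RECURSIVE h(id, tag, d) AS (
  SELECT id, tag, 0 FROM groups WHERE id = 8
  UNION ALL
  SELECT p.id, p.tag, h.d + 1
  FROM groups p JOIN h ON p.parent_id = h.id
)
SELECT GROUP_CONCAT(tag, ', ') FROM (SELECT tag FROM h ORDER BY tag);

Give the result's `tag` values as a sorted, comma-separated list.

Base: id=8 (beta) at d 0.
Iteration 1: rows with parent_id in {8} -> xi (id 10, d 1), omicron (id 11, d 1).
Iteration 2: rows with parent_id in {10,11} -> iota (id 12, d 2).
Iteration 3: rows with parent_id in {12} -> sigma (id 14, d 3).
Iteration 4: no rows with parent_id in {14}; recursion stops.

beta, iota, omicron, sigma, xi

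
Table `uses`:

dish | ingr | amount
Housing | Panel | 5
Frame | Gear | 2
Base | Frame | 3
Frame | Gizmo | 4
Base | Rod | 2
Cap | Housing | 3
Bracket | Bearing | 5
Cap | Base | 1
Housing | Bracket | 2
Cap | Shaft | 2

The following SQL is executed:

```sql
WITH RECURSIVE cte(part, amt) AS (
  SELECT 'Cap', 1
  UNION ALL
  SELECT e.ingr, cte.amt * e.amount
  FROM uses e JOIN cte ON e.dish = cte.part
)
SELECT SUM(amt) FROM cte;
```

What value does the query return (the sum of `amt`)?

Base: (Cap, amt=1).
Iteration 1: components of {Cap} -> Base = 1*1 = 1, Housing = 1*3 = 3, Shaft = 1*2 = 2.
Iteration 2: components of {Base,Housing,Shaft} -> Bracket = 3*2 = 6, Frame = 1*3 = 3, Panel = 3*5 = 15, Rod = 1*2 = 2.
Iteration 3: components of {Bracket,Frame,Panel,Rod} -> Bearing = 6*5 = 30, Gear = 3*2 = 6, Gizmo = 3*4 = 12.
Iteration 4: no further components; recursion stops.
SUM(amt) = 1 + 2 + 3 + 1 + 6 + 15 + 3 + 2 + 30 + 12 + 6 = 81.

81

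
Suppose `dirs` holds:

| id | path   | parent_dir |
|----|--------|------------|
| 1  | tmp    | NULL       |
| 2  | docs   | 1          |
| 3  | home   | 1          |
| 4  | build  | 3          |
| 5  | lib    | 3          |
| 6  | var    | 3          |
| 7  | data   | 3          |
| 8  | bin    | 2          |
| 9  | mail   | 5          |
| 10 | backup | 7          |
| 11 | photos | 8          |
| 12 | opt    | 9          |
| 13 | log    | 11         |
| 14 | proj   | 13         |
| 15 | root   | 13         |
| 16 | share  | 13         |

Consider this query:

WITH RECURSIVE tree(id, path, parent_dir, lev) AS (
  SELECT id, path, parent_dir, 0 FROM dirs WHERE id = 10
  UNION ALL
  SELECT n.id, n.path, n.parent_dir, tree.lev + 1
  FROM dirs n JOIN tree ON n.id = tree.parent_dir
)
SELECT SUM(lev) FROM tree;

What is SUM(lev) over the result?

6

Base: id=10 (backup), parent_dir=7, lev 0.
Iteration 1: join on id=7 -> data (id 7, parent_dir=3, lev 1).
Iteration 2: join on id=3 -> home (id 3, parent_dir=1, lev 2).
Iteration 3: join on id=1 -> tmp (id 1, parent_dir=NULL, lev 3).
Iteration 4: parent_dir is NULL; no match; recursion stops.
SUM(lev) = 0 + 1 + 2 + 3 = 6.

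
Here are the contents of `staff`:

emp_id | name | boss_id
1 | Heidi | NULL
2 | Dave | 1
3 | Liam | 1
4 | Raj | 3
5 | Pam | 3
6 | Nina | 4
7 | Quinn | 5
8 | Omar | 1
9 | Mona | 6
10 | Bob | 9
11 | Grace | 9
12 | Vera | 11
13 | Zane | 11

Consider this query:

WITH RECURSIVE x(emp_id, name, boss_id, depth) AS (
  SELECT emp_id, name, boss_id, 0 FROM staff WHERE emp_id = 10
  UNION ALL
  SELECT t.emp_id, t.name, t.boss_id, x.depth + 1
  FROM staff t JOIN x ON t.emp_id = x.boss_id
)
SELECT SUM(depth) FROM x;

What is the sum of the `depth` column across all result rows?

Base: emp_id=10 (Bob), boss_id=9, depth 0.
Iteration 1: join on emp_id=9 -> Mona (id 9, boss_id=6, depth 1).
Iteration 2: join on emp_id=6 -> Nina (id 6, boss_id=4, depth 2).
Iteration 3: join on emp_id=4 -> Raj (id 4, boss_id=3, depth 3).
Iteration 4: join on emp_id=3 -> Liam (id 3, boss_id=1, depth 4).
Iteration 5: join on emp_id=1 -> Heidi (id 1, boss_id=NULL, depth 5).
Iteration 6: boss_id is NULL; no match; recursion stops.
SUM(depth) = 0 + 1 + 2 + 3 + 4 + 5 = 15.

15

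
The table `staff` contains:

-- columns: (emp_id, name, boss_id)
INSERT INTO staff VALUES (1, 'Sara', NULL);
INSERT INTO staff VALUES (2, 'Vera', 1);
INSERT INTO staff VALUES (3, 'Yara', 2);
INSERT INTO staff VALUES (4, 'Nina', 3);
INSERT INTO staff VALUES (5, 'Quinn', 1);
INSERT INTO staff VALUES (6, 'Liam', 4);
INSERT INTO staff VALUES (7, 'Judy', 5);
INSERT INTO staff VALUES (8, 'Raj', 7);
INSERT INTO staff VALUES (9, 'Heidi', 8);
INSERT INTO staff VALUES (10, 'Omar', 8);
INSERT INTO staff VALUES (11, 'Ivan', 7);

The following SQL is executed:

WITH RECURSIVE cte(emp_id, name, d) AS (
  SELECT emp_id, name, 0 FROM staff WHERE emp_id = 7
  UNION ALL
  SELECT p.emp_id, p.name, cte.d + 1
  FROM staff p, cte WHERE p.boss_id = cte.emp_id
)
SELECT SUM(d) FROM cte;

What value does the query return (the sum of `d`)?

Base: emp_id=7 (Judy) at d 0.
Iteration 1: rows with boss_id in {7} -> Raj (id 8, d 1), Ivan (id 11, d 1).
Iteration 2: rows with boss_id in {8,11} -> Heidi (id 9, d 2), Omar (id 10, d 2).
Iteration 3: no rows with boss_id in {9,10}; recursion stops.
SUM(d) = 0 + 1 + 1 + 2 + 2 = 6.

6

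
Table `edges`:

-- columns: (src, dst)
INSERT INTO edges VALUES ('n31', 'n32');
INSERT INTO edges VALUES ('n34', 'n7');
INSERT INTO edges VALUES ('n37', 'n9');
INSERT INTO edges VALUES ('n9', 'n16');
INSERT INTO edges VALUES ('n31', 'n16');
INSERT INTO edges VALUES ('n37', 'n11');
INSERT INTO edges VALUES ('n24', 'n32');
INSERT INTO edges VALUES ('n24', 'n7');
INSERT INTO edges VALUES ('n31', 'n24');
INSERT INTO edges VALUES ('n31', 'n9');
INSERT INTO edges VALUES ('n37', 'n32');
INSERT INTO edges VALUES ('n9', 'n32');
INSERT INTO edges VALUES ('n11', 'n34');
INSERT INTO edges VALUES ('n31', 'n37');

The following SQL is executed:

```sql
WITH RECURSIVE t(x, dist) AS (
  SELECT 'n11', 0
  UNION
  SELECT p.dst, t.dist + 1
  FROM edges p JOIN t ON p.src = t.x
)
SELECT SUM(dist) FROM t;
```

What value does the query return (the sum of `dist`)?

Base: (n11, dist=0).
Iteration 1: edges from {n11} -> (n34, dist=1).
Iteration 2: edges from {n34} -> (n7, dist=2).
Iteration 3: no outgoing edges from {n7}; recursion stops.
SUM(dist) = 0 + 1 + 2 = 3.

3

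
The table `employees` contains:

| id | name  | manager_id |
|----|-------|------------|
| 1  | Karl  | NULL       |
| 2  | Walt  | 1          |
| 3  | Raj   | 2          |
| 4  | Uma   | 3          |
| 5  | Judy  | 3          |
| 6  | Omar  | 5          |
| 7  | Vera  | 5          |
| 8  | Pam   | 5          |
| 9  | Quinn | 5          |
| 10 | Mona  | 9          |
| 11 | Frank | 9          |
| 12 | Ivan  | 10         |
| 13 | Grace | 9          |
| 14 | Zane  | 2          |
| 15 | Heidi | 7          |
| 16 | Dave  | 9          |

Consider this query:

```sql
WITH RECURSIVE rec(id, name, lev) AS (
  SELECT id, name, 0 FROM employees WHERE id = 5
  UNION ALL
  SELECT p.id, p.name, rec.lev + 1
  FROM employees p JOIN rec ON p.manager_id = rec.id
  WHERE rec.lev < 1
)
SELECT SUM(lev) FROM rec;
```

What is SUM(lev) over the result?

4

Base: id=5 (Judy) at lev 0.
Iteration 1: rows with manager_id in {5} -> Omar (id 6, lev 1), Vera (id 7, lev 1), Pam (id 8, lev 1), Quinn (id 9, lev 1).
Iteration 2: lev < 1 fails for all current rows; recursion stops.
SUM(lev) = 0 + 1 + 1 + 1 + 1 = 4.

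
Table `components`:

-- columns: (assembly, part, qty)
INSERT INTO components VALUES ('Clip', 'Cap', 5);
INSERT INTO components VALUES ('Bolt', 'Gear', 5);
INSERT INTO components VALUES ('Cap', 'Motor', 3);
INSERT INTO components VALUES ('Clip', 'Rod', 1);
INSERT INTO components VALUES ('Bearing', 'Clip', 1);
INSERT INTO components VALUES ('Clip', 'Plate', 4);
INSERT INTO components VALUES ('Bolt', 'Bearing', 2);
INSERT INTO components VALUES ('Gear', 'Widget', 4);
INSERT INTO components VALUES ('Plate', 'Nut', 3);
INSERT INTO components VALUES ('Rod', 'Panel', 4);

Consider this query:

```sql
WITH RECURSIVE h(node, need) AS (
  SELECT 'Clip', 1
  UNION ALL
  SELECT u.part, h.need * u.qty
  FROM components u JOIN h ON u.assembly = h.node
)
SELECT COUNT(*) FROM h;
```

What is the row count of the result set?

Base: (Clip, need=1).
Iteration 1: components of {Clip} -> Cap = 1*5 = 5, Plate = 1*4 = 4, Rod = 1*1 = 1.
Iteration 2: components of {Cap,Plate,Rod} -> Motor = 5*3 = 15, Nut = 4*3 = 12, Panel = 1*4 = 4.
Iteration 3: no further components; recursion stops.
Total rows emitted: 7.

7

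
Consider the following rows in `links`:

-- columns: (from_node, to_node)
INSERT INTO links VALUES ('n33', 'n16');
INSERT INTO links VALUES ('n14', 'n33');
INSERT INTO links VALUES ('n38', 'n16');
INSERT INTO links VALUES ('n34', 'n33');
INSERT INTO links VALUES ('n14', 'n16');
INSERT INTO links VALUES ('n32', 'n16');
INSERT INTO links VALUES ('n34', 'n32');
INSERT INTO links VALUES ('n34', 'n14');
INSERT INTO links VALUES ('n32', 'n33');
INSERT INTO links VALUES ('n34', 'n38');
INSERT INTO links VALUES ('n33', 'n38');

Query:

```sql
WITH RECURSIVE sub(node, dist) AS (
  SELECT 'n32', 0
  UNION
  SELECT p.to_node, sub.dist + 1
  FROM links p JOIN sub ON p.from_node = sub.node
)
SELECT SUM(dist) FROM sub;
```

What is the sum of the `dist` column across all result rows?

9

Base: (n32, dist=0).
Iteration 1: edges from {n32} -> (n16, dist=1), (n33, dist=1).
Iteration 2: edges from {n16,n33} -> (n16, dist=2), (n38, dist=2).
Iteration 3: edges from {n16,n38} -> (n16, dist=3).
Iteration 4: no outgoing edges from {n16}; recursion stops.
SUM(dist) = 0 + 1 + 1 + 2 + 2 + 3 = 9.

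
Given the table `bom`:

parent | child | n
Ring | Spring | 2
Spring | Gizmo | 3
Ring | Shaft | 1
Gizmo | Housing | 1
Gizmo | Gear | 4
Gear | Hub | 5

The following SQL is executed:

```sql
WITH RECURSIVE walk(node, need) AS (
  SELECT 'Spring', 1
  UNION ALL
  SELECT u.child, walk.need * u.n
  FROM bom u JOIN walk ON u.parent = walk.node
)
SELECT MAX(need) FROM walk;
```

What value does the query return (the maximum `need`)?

Base: (Spring, need=1).
Iteration 1: components of {Spring} -> Gizmo = 1*3 = 3.
Iteration 2: components of {Gizmo} -> Gear = 3*4 = 12, Housing = 3*1 = 3.
Iteration 3: components of {Gear,Housing} -> Hub = 12*5 = 60.
Iteration 4: no further components; recursion stops.
need values: 1, 3, 3, 12, 60; the maximum is 60.

60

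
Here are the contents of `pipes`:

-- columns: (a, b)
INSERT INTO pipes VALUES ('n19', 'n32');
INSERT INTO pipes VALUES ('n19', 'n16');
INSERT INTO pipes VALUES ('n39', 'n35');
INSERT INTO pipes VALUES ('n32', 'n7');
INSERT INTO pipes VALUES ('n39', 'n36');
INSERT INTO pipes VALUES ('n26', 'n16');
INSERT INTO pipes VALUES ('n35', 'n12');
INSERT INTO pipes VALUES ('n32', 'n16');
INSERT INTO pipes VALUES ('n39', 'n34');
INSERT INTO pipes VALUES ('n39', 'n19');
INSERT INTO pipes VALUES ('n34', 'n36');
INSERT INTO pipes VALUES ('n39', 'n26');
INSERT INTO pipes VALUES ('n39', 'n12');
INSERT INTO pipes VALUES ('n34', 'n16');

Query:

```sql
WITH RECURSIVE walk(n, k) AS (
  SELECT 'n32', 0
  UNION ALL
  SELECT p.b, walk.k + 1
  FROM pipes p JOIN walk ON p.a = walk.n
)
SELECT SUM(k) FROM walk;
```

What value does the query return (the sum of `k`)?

Base: (n32, k=0).
Iteration 1: edges from {n32} -> (n16, k=1), (n7, k=1).
Iteration 2: no outgoing edges from {n16,n7}; recursion stops.
SUM(k) = 0 + 1 + 1 = 2.

2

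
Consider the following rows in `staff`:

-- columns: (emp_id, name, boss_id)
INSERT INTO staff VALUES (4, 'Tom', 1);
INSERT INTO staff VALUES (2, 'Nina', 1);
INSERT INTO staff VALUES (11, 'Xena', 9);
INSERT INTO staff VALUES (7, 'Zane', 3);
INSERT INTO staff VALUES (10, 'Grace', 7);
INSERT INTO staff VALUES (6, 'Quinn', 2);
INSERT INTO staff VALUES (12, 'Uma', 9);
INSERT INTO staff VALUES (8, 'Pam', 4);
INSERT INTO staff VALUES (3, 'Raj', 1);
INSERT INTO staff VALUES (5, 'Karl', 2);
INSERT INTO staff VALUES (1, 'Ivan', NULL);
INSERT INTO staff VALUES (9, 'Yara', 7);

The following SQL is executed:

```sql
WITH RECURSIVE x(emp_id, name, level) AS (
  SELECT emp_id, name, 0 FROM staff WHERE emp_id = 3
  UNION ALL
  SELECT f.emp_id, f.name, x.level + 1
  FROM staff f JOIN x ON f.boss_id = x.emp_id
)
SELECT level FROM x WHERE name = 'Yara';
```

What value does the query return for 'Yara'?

Base: emp_id=3 (Raj) at level 0.
Iteration 1: rows with boss_id in {3} -> Zane (id 7, level 1).
Iteration 2: rows with boss_id in {7} -> Yara (id 9, level 2), Grace (id 10, level 2).
Iteration 3: rows with boss_id in {9,10} -> Xena (id 11, level 3), Uma (id 12, level 3).
Iteration 4: no rows with boss_id in {11,12}; recursion stops.

2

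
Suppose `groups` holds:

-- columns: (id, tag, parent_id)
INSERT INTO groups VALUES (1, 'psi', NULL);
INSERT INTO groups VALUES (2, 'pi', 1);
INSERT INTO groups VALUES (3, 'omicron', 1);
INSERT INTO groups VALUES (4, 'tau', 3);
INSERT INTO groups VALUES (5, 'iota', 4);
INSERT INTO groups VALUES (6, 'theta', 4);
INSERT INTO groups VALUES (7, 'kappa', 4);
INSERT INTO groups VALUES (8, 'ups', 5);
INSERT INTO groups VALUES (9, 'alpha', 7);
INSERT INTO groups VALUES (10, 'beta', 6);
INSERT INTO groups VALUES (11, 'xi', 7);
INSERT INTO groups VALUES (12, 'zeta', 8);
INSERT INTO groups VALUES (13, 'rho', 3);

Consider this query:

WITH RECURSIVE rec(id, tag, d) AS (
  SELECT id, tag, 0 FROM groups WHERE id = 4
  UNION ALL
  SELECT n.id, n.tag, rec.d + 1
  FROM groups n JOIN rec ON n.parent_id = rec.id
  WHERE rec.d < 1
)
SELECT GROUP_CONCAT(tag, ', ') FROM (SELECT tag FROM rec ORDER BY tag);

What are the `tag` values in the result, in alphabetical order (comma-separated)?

Base: id=4 (tau) at d 0.
Iteration 1: rows with parent_id in {4} -> iota (id 5, d 1), theta (id 6, d 1), kappa (id 7, d 1).
Iteration 2: d < 1 fails for all current rows; recursion stops.

iota, kappa, tau, theta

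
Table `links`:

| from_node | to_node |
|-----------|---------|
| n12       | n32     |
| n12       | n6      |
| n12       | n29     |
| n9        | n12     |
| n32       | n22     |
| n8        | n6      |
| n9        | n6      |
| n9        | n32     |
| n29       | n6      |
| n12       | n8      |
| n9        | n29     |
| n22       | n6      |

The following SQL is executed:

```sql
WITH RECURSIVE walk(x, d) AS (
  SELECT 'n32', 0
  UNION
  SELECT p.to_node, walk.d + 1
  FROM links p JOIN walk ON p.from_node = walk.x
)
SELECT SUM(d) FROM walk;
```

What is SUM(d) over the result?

Base: (n32, d=0).
Iteration 1: edges from {n32} -> (n22, d=1).
Iteration 2: edges from {n22} -> (n6, d=2).
Iteration 3: no outgoing edges from {n6}; recursion stops.
SUM(d) = 0 + 1 + 2 = 3.

3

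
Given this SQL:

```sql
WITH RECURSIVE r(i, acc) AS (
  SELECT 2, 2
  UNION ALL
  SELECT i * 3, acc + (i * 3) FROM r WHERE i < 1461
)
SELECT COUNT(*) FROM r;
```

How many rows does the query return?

Base: i=2, acc=2.
Iteration 1: 2 < 1461 holds -> i = 2 * 3 = 6, acc = 2 + 6 = 8.
Iteration 2: 6 < 1461 holds -> i = 6 * 3 = 18, acc = 8 + 18 = 26.
Iteration 3: 18 < 1461 holds -> i = 18 * 3 = 54, acc = 26 + 54 = 80.
Iteration 4: 54 < 1461 holds -> i = 54 * 3 = 162, acc = 80 + 162 = 242.
Iteration 5: 162 < 1461 holds -> i = 162 * 3 = 486, acc = 242 + 486 = 728.
Iteration 6: 486 < 1461 holds -> i = 486 * 3 = 1458, acc = 728 + 1458 = 2186.
Iteration 7: 1458 < 1461 holds -> i = 1458 * 3 = 4374, acc = 2186 + 4374 = 6560.
Iteration 8: 4374 < 1461 fails; recursion stops.
Total rows emitted: 8.

8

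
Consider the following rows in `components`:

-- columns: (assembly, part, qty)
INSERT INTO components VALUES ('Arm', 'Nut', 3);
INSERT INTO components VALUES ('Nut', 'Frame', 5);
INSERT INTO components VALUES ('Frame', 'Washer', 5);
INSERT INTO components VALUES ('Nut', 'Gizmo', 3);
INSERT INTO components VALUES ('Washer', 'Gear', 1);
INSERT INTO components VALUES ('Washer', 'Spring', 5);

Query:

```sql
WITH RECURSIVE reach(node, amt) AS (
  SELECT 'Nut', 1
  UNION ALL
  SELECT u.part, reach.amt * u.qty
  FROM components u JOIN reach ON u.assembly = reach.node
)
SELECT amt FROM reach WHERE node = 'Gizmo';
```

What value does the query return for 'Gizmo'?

Base: (Nut, amt=1).
Iteration 1: components of {Nut} -> Frame = 1*5 = 5, Gizmo = 1*3 = 3.
Iteration 2: components of {Frame,Gizmo} -> Washer = 5*5 = 25.
Iteration 3: components of {Washer} -> Gear = 25*1 = 25, Spring = 25*5 = 125.
Iteration 4: no further components; recursion stops.

3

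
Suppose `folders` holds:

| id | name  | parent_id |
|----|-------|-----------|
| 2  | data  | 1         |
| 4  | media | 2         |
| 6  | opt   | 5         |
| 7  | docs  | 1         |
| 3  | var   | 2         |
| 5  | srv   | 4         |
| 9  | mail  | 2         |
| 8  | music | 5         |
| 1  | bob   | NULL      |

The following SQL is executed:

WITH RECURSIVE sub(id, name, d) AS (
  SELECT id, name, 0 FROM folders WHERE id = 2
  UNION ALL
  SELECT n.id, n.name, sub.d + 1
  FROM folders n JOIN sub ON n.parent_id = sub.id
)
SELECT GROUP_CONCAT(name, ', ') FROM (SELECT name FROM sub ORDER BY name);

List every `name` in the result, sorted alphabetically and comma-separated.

Base: id=2 (data) at d 0.
Iteration 1: rows with parent_id in {2} -> var (id 3, d 1), media (id 4, d 1), mail (id 9, d 1).
Iteration 2: rows with parent_id in {3,4,9} -> srv (id 5, d 2).
Iteration 3: rows with parent_id in {5} -> opt (id 6, d 3), music (id 8, d 3).
Iteration 4: no rows with parent_id in {6,8}; recursion stops.

data, mail, media, music, opt, srv, var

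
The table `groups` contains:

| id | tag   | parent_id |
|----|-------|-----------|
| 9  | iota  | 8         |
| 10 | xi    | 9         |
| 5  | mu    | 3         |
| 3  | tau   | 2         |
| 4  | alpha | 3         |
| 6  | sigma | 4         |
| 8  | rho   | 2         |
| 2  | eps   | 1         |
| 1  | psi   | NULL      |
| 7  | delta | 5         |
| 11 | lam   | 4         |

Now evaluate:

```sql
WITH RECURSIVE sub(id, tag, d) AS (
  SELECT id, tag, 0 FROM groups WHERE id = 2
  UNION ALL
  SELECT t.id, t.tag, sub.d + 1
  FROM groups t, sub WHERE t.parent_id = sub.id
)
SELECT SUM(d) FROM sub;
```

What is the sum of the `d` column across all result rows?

Base: id=2 (eps) at d 0.
Iteration 1: rows with parent_id in {2} -> tau (id 3, d 1), rho (id 8, d 1).
Iteration 2: rows with parent_id in {3,8} -> alpha (id 4, d 2), mu (id 5, d 2), iota (id 9, d 2).
Iteration 3: rows with parent_id in {4,5,9} -> sigma (id 6, d 3), delta (id 7, d 3), xi (id 10, d 3), lam (id 11, d 3).
Iteration 4: no rows with parent_id in {6,7,10,11}; recursion stops.
SUM(d) = 0 + 1 + 1 + 2 + 2 + 2 + 3 + 3 + 3 + 3 = 20.

20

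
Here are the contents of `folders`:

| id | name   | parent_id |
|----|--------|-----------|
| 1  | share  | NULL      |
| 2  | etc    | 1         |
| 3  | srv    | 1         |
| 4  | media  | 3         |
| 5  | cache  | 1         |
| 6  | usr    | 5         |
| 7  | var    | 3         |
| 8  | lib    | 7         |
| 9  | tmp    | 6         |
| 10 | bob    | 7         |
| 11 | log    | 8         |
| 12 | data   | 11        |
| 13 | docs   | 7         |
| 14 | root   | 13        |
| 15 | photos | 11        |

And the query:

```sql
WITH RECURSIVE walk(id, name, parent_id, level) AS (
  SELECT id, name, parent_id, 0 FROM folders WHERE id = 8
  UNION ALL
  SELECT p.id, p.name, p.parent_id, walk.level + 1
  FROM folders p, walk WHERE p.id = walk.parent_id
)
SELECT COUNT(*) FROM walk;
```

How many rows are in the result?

Base: id=8 (lib), parent_id=7, level 0.
Iteration 1: join on id=7 -> var (id 7, parent_id=3, level 1).
Iteration 2: join on id=3 -> srv (id 3, parent_id=1, level 2).
Iteration 3: join on id=1 -> share (id 1, parent_id=NULL, level 3).
Iteration 4: parent_id is NULL; no match; recursion stops.
Total rows emitted: 4.

4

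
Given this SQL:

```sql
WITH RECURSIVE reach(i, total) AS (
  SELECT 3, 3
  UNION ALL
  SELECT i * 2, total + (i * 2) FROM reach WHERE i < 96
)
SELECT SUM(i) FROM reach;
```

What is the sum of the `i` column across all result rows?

189

Base: i=3, total=3.
Iteration 1: 3 < 96 holds -> i = 3 * 2 = 6, total = 3 + 6 = 9.
Iteration 2: 6 < 96 holds -> i = 6 * 2 = 12, total = 9 + 12 = 21.
Iteration 3: 12 < 96 holds -> i = 12 * 2 = 24, total = 21 + 24 = 45.
Iteration 4: 24 < 96 holds -> i = 24 * 2 = 48, total = 45 + 48 = 93.
Iteration 5: 48 < 96 holds -> i = 48 * 2 = 96, total = 93 + 96 = 189.
Iteration 6: 96 < 96 fails; recursion stops.
SUM(i) = 3 + 6 + 12 + 24 + 48 + 96 = 189.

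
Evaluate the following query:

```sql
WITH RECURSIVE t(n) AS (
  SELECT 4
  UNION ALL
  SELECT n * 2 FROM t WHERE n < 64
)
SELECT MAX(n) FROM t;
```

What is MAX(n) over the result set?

Base: n=4.
Iteration 1: 4 < 64 holds -> n = 4 * 2 = 8.
Iteration 2: 8 < 64 holds -> n = 8 * 2 = 16.
Iteration 3: 16 < 64 holds -> n = 16 * 2 = 32.
Iteration 4: 32 < 64 holds -> n = 32 * 2 = 64.
Iteration 5: 64 < 64 fails; recursion stops.
n values: 4, 8, 16, 32, 64; the maximum is 64.

64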